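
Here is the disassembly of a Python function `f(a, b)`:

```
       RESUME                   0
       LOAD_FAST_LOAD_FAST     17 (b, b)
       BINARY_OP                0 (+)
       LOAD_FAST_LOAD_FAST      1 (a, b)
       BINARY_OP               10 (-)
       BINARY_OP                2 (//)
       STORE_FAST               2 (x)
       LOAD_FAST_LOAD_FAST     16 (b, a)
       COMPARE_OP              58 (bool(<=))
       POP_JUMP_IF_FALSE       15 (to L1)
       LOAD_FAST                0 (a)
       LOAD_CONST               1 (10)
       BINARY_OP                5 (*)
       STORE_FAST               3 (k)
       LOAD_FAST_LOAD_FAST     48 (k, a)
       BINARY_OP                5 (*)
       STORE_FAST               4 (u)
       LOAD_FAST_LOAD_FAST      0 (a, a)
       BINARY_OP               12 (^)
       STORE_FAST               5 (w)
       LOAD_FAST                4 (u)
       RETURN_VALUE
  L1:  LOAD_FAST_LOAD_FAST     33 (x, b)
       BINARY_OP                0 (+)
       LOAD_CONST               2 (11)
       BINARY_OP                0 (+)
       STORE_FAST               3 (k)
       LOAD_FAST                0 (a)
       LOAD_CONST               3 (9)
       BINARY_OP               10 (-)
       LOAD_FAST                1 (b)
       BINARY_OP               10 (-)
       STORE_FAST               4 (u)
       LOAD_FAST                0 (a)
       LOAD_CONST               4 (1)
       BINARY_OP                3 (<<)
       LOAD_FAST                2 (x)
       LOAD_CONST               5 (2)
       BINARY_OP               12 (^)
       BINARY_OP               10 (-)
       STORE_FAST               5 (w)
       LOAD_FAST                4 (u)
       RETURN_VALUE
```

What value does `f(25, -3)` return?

LOAD_FAST_LOAD_FAST b,b → push -3,-3. Stack: [-3, -3]
BINARY_OP + → -3 + -3 = -6. Stack: [-6]
LOAD_FAST_LOAD_FAST a,b → push 25,-3. Stack: [-6, 25, -3]
BINARY_OP - → 25 - -3 = 28. Stack: [-6, 28]
BINARY_OP // → -6 // 28 = -1. Stack: [-1]
STORE_FAST x → x=-1. Stack: []
LOAD_FAST_LOAD_FAST b,a → push -3,25. Stack: [-3, 25]
COMPARE_OP bool(<=) → -3 vs 25 = True. Stack: [True]
POP_JUMP_IF_FALSE → pop True; no jump. Stack: []
LOAD_FAST a → push 25. Stack: [25]
LOAD_CONST → push 10. Stack: [25, 10]
BINARY_OP * → 25 * 10 = 250. Stack: [250]
STORE_FAST k → k=250. Stack: []
LOAD_FAST_LOAD_FAST k,a → push 250,25. Stack: [250, 25]
BINARY_OP * → 250 * 25 = 6250. Stack: [6250]
STORE_FAST u → u=6250. Stack: []
LOAD_FAST_LOAD_FAST a,a → push 25,25. Stack: [25, 25]
BINARY_OP ^ → 25 ^ 25 = 0. Stack: [0]
STORE_FAST w → w=0. Stack: []
LOAD_FAST u → push 6250. Stack: [6250]
RETURN_VALUE → return 6250.

6250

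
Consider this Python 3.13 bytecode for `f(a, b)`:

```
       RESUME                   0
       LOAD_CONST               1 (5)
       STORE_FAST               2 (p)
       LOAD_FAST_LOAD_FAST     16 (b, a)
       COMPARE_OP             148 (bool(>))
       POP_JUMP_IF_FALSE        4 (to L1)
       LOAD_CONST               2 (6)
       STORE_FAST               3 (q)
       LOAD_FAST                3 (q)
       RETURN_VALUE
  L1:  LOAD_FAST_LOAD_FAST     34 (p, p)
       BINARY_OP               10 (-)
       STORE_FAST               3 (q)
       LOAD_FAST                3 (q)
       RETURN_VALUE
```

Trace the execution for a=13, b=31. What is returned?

6

LOAD_CONST → push 5. Stack: [5]
STORE_FAST p → p=5. Stack: []
LOAD_FAST_LOAD_FAST b,a → push 31,13. Stack: [31, 13]
COMPARE_OP bool(>) → 31 vs 13 = True. Stack: [True]
POP_JUMP_IF_FALSE → pop True; no jump. Stack: []
LOAD_CONST → push 6. Stack: [6]
STORE_FAST q → q=6. Stack: []
LOAD_FAST q → push 6. Stack: [6]
RETURN_VALUE → return 6.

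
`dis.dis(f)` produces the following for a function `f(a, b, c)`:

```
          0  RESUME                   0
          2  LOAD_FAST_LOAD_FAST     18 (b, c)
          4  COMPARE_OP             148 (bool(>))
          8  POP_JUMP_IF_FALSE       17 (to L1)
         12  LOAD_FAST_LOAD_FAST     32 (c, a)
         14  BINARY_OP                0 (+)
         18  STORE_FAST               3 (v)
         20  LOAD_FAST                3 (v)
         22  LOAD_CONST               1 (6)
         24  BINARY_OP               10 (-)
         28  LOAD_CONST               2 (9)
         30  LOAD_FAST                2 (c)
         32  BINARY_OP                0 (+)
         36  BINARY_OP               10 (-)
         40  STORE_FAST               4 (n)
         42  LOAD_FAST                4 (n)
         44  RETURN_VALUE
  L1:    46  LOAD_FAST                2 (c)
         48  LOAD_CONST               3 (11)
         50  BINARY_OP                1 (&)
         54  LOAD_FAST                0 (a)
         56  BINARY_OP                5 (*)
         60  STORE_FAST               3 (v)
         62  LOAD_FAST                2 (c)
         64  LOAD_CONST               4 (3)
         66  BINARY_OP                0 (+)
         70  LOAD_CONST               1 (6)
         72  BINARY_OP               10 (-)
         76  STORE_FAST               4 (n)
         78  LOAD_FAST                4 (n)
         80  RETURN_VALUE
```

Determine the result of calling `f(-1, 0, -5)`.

LOAD_FAST_LOAD_FAST b,c → push 0,-5. Stack: [0, -5]
COMPARE_OP bool(>) → 0 vs -5 = True. Stack: [True]
POP_JUMP_IF_FALSE → pop True; no jump. Stack: []
LOAD_FAST_LOAD_FAST c,a → push -5,-1. Stack: [-5, -1]
BINARY_OP + → -5 + -1 = -6. Stack: [-6]
STORE_FAST v → v=-6. Stack: []
LOAD_FAST v → push -6. Stack: [-6]
LOAD_CONST → push 6. Stack: [-6, 6]
BINARY_OP - → -6 - 6 = -12. Stack: [-12]
LOAD_CONST → push 9. Stack: [-12, 9]
LOAD_FAST c → push -5. Stack: [-12, 9, -5]
BINARY_OP + → 9 + -5 = 4. Stack: [-12, 4]
BINARY_OP - → -12 - 4 = -16. Stack: [-16]
STORE_FAST n → n=-16. Stack: []
LOAD_FAST n → push -16. Stack: [-16]
RETURN_VALUE → return -16.

-16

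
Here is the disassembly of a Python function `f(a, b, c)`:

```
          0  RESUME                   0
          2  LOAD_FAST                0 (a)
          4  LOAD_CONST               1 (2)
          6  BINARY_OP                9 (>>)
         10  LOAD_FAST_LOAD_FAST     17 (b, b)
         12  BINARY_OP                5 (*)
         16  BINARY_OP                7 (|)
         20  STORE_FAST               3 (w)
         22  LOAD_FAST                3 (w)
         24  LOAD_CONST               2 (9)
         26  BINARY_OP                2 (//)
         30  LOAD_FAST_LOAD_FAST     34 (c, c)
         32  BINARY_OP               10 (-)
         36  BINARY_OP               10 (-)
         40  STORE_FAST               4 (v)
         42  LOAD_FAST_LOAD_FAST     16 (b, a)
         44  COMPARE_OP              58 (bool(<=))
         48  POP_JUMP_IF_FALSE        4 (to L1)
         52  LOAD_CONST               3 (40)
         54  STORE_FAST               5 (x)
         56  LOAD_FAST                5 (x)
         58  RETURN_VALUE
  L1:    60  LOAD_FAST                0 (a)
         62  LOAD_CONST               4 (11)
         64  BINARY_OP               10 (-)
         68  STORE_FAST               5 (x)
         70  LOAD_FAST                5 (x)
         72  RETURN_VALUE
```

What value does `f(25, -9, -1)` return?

40

LOAD_FAST a → push 25. Stack: [25]
LOAD_CONST → push 2. Stack: [25, 2]
BINARY_OP >> → 25 >> 2 = 6. Stack: [6]
LOAD_FAST_LOAD_FAST b,b → push -9,-9. Stack: [6, -9, -9]
BINARY_OP * → -9 * -9 = 81. Stack: [6, 81]
BINARY_OP | → 6 | 81 = 87. Stack: [87]
STORE_FAST w → w=87. Stack: []
LOAD_FAST w → push 87. Stack: [87]
LOAD_CONST → push 9. Stack: [87, 9]
BINARY_OP // → 87 // 9 = 9. Stack: [9]
LOAD_FAST_LOAD_FAST c,c → push -1,-1. Stack: [9, -1, -1]
BINARY_OP - → -1 - -1 = 0. Stack: [9, 0]
BINARY_OP - → 9 - 0 = 9. Stack: [9]
STORE_FAST v → v=9. Stack: []
LOAD_FAST_LOAD_FAST b,a → push -9,25. Stack: [-9, 25]
COMPARE_OP bool(<=) → -9 vs 25 = True. Stack: [True]
POP_JUMP_IF_FALSE → pop True; no jump. Stack: []
LOAD_CONST → push 40. Stack: [40]
STORE_FAST x → x=40. Stack: []
LOAD_FAST x → push 40. Stack: [40]
RETURN_VALUE → return 40.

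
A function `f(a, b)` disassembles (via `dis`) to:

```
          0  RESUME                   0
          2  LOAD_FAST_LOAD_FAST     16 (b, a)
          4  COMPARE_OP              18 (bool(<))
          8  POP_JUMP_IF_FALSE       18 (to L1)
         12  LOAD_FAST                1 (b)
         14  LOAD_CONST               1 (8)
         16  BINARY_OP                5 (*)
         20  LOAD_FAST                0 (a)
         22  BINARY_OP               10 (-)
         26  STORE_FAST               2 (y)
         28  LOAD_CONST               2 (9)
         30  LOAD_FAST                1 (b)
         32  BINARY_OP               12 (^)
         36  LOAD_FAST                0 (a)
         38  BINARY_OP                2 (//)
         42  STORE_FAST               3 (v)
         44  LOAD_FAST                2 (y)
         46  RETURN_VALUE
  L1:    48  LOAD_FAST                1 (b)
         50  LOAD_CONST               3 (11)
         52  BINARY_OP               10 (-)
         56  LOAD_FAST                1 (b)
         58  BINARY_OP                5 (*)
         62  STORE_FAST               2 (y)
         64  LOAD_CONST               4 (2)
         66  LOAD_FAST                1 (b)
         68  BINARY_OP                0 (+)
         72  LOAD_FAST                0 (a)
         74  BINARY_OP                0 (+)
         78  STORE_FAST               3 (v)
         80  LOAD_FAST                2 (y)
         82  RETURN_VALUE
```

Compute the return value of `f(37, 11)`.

51

LOAD_FAST_LOAD_FAST b,a → push 11,37. Stack: [11, 37]
COMPARE_OP bool(<) → 11 vs 37 = True. Stack: [True]
POP_JUMP_IF_FALSE → pop True; no jump. Stack: []
LOAD_FAST b → push 11. Stack: [11]
LOAD_CONST → push 8. Stack: [11, 8]
BINARY_OP * → 11 * 8 = 88. Stack: [88]
LOAD_FAST a → push 37. Stack: [88, 37]
BINARY_OP - → 88 - 37 = 51. Stack: [51]
STORE_FAST y → y=51. Stack: []
LOAD_CONST → push 9. Stack: [9]
LOAD_FAST b → push 11. Stack: [9, 11]
BINARY_OP ^ → 9 ^ 11 = 2. Stack: [2]
LOAD_FAST a → push 37. Stack: [2, 37]
BINARY_OP // → 2 // 37 = 0. Stack: [0]
STORE_FAST v → v=0. Stack: []
LOAD_FAST y → push 51. Stack: [51]
RETURN_VALUE → return 51.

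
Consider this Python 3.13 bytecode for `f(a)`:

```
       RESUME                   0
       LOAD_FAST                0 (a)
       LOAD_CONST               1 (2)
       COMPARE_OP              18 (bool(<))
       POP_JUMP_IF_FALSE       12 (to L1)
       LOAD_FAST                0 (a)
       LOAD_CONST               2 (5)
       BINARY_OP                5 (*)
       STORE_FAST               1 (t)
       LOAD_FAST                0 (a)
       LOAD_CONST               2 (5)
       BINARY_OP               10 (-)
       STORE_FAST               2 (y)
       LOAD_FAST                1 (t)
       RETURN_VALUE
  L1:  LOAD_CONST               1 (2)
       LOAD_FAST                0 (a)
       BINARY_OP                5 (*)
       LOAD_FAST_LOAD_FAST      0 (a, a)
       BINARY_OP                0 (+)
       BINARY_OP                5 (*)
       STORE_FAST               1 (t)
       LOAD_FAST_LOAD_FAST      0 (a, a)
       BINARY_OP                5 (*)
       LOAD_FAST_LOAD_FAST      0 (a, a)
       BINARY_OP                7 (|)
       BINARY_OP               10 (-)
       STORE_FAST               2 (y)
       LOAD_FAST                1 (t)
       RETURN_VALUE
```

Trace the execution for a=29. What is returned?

LOAD_FAST a → push 29. Stack: [29]
LOAD_CONST → push 2. Stack: [29, 2]
COMPARE_OP bool(<) → 29 vs 2 = False. Stack: [False]
POP_JUMP_IF_FALSE → pop False; jump. Stack: []
LOAD_CONST → push 2. Stack: [2]
LOAD_FAST a → push 29. Stack: [2, 29]
BINARY_OP * → 2 * 29 = 58. Stack: [58]
LOAD_FAST_LOAD_FAST a,a → push 29,29. Stack: [58, 29, 29]
BINARY_OP + → 29 + 29 = 58. Stack: [58, 58]
BINARY_OP * → 58 * 58 = 3364. Stack: [3364]
STORE_FAST t → t=3364. Stack: []
LOAD_FAST_LOAD_FAST a,a → push 29,29. Stack: [29, 29]
BINARY_OP * → 29 * 29 = 841. Stack: [841]
LOAD_FAST_LOAD_FAST a,a → push 29,29. Stack: [841, 29, 29]
BINARY_OP | → 29 | 29 = 29. Stack: [841, 29]
BINARY_OP - → 841 - 29 = 812. Stack: [812]
STORE_FAST y → y=812. Stack: []
LOAD_FAST t → push 3364. Stack: [3364]
RETURN_VALUE → return 3364.

3364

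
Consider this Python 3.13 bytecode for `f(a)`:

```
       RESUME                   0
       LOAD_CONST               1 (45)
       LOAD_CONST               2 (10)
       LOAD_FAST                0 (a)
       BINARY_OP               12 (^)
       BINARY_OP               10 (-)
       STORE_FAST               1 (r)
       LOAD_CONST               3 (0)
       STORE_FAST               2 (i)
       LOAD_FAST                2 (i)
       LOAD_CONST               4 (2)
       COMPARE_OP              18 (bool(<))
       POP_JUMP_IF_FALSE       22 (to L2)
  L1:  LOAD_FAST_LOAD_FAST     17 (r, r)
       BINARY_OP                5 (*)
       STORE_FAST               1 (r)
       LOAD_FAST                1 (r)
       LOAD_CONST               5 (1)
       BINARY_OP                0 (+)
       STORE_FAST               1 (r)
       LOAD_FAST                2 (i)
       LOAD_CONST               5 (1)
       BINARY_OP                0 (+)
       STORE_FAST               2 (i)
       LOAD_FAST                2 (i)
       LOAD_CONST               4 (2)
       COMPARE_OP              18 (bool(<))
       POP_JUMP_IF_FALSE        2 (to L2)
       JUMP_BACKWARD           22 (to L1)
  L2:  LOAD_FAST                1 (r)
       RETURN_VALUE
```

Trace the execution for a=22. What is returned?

LOAD_CONST → push 45. Stack: [45]
LOAD_CONST → push 10. Stack: [45, 10]
LOAD_FAST a → push 22. Stack: [45, 10, 22]
BINARY_OP ^ → 10 ^ 22 = 28. Stack: [45, 28]
BINARY_OP - → 45 - 28 = 17. Stack: [17]
STORE_FAST r → r=17. Stack: []
LOAD_CONST → push 0. Stack: [0]
STORE_FAST i → i=0. Stack: []
LOAD_FAST i → push 0. Stack: [0]
LOAD_CONST → push 2. Stack: [0, 2]
COMPARE_OP bool(<) → 0 vs 2 = True. Stack: [True]
POP_JUMP_IF_FALSE → pop True; no jump. Stack: []
LOAD_FAST_LOAD_FAST r,r → push 17,17. Stack: [17, 17]
BINARY_OP * → 17 * 17 = 289. Stack: [289]
STORE_FAST r → r=289. Stack: []
LOAD_FAST r → push 289. Stack: [289]
LOAD_CONST → push 1. Stack: [289, 1]
BINARY_OP + → 289 + 1 = 290. Stack: [290]
STORE_FAST r → r=290. Stack: []
LOAD_FAST i → push 0. Stack: [0]
LOAD_CONST → push 1. Stack: [0, 1]
BINARY_OP + → 0 + 1 = 1. Stack: [1]
STORE_FAST i → i=1. Stack: []
LOAD_FAST i → push 1. Stack: [1]
LOAD_CONST → push 2. Stack: [1, 2]
COMPARE_OP bool(<) → 1 vs 2 = True. Stack: [True]
POP_JUMP_IF_FALSE → pop True; no jump. Stack: []
LOAD_FAST_LOAD_FAST r,r → push 290,290. Stack: [290, 290]
BINARY_OP * → 290 * 290 = 84100. Stack: [84100]
STORE_FAST r → r=84100. Stack: []
LOAD_FAST r → push 84100. Stack: [84100]
LOAD_CONST → push 1. Stack: [84100, 1]
BINARY_OP + → 84100 + 1 = 84101. Stack: [84101]
STORE_FAST r → r=84101. Stack: []
LOAD_FAST i → push 1. Stack: [1]
LOAD_CONST → push 1. Stack: [1, 1]
BINARY_OP + → 1 + 1 = 2. Stack: [2]
STORE_FAST i → i=2. Stack: []
LOAD_FAST i → push 2. Stack: [2]
LOAD_CONST → push 2. Stack: [2, 2]
COMPARE_OP bool(<) → 2 vs 2 = False. Stack: [False]
POP_JUMP_IF_FALSE → pop False; jump. Stack: []
LOAD_FAST r → push 84101. Stack: [84101]
RETURN_VALUE → return 84101.

84101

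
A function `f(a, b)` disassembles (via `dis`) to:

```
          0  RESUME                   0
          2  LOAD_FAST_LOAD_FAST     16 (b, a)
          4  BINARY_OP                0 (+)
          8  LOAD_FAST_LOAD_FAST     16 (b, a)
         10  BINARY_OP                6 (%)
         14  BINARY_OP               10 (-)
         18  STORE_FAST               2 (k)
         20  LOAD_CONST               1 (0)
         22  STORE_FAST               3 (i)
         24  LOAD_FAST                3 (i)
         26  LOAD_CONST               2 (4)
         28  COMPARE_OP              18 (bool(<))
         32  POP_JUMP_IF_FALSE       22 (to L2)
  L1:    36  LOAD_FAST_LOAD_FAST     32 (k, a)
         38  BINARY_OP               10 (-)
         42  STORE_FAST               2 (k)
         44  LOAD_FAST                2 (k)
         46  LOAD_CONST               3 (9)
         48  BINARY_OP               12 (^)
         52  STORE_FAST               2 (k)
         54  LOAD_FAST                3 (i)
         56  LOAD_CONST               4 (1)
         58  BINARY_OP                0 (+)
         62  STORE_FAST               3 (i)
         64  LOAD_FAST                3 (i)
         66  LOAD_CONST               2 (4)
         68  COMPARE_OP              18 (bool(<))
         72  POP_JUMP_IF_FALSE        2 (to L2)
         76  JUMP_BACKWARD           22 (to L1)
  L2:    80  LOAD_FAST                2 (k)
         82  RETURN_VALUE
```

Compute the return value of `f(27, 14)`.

LOAD_FAST_LOAD_FAST b,a → push 14,27
BINARY_OP + → 14 + 27 = 41
LOAD_FAST_LOAD_FAST b,a → push 14,27
BINARY_OP % → 14 % 27 = 14
BINARY_OP - → 41 - 14 = 27
STORE_FAST k → k=27
LOAD_CONST → push 0
STORE_FAST i → i=0
LOAD_FAST i → push 0
LOAD_CONST → push 4
COMPARE_OP bool(<) → 0 vs 4 = True
POP_JUMP_IF_FALSE → pop True; no jump
LOAD_FAST_LOAD_FAST k,a → push 27,27
BINARY_OP - → 27 - 27 = 0
STORE_FAST k → k=0
LOAD_FAST k → push 0
LOAD_CONST → push 9
BINARY_OP ^ → 0 ^ 9 = 9
STORE_FAST k → k=9
LOAD_FAST i → push 0
LOAD_CONST → push 1
BINARY_OP + → 0 + 1 = 1
STORE_FAST i → i=1
LOAD_FAST i → push 1
LOAD_CONST → push 4
COMPARE_OP bool(<) → 1 vs 4 = True
POP_JUMP_IF_FALSE → pop True; no jump
LOAD_FAST_LOAD_FAST k,a → push 9,27
BINARY_OP - → 9 - 27 = -18
STORE_FAST k → k=-18
LOAD_FAST k → push -18
LOAD_CONST → push 9
BINARY_OP ^ → -18 ^ 9 = -25
STORE_FAST k → k=-25
LOAD_FAST i → push 1
LOAD_CONST → push 1
BINARY_OP + → 1 + 1 = 2
STORE_FAST i → i=2
LOAD_FAST i → push 2
LOAD_CONST → push 4
COMPARE_OP bool(<) → 2 vs 4 = True
POP_JUMP_IF_FALSE → pop True; no jump
LOAD_FAST_LOAD_FAST k,a → push -25,27
BINARY_OP - → -25 - 27 = -52
STORE_FAST k → k=-52
LOAD_FAST k → push -52
LOAD_CONST → push 9
BINARY_OP ^ → -52 ^ 9 = -59
STORE_FAST k → k=-59
LOAD_FAST i → push 2
LOAD_CONST → push 1
BINARY_OP + → 2 + 1 = 3
STORE_FAST i → i=3
LOAD_FAST i → push 3
LOAD_CONST → push 4
COMPARE_OP bool(<) → 3 vs 4 = True
POP_JUMP_IF_FALSE → pop True; no jump
LOAD_FAST_LOAD_FAST k,a → push -59,27
BINARY_OP - → -59 - 27 = -86
STORE_FAST k → k=-86
LOAD_FAST k → push -86
LOAD_CONST → push 9
BINARY_OP ^ → -86 ^ 9 = -93
STORE_FAST k → k=-93
LOAD_FAST i → push 3
LOAD_CONST → push 1
BINARY_OP + → 3 + 1 = 4
STORE_FAST i → i=4
LOAD_FAST i → push 4
LOAD_CONST → push 4
COMPARE_OP bool(<) → 4 vs 4 = False
POP_JUMP_IF_FALSE → pop False; jump
LOAD_FAST k → push -93
RETURN_VALUE → return -93.

-93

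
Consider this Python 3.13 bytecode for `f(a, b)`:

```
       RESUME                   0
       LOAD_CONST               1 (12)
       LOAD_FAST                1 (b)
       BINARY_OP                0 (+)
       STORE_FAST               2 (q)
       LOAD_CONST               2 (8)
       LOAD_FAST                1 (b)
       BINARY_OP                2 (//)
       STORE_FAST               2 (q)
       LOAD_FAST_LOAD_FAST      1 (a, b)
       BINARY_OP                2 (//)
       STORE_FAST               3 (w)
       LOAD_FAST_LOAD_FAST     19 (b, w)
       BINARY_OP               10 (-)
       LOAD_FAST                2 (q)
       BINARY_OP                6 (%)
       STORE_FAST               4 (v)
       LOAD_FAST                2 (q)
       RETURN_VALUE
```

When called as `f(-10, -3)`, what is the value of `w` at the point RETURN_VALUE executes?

3

LOAD_CONST → push 12. Stack: [12]
LOAD_FAST b → push -3. Stack: [12, -3]
BINARY_OP + → 12 + -3 = 9. Stack: [9]
STORE_FAST q → q=9. Stack: []
LOAD_CONST → push 8. Stack: [8]
LOAD_FAST b → push -3. Stack: [8, -3]
BINARY_OP // → 8 // -3 = -3. Stack: [-3]
STORE_FAST q → q=-3. Stack: []
LOAD_FAST_LOAD_FAST a,b → push -10,-3. Stack: [-10, -3]
BINARY_OP // → -10 // -3 = 3. Stack: [3]
STORE_FAST w → w=3. Stack: []
LOAD_FAST_LOAD_FAST b,w → push -3,3. Stack: [-3, 3]
BINARY_OP - → -3 - 3 = -6. Stack: [-6]
LOAD_FAST q → push -3. Stack: [-6, -3]
BINARY_OP % → -6 % -3 = 0. Stack: [0]
STORE_FAST v → v=0. Stack: []
LOAD_FAST q → push -3. Stack: [-3]
RETURN_VALUE → return -3.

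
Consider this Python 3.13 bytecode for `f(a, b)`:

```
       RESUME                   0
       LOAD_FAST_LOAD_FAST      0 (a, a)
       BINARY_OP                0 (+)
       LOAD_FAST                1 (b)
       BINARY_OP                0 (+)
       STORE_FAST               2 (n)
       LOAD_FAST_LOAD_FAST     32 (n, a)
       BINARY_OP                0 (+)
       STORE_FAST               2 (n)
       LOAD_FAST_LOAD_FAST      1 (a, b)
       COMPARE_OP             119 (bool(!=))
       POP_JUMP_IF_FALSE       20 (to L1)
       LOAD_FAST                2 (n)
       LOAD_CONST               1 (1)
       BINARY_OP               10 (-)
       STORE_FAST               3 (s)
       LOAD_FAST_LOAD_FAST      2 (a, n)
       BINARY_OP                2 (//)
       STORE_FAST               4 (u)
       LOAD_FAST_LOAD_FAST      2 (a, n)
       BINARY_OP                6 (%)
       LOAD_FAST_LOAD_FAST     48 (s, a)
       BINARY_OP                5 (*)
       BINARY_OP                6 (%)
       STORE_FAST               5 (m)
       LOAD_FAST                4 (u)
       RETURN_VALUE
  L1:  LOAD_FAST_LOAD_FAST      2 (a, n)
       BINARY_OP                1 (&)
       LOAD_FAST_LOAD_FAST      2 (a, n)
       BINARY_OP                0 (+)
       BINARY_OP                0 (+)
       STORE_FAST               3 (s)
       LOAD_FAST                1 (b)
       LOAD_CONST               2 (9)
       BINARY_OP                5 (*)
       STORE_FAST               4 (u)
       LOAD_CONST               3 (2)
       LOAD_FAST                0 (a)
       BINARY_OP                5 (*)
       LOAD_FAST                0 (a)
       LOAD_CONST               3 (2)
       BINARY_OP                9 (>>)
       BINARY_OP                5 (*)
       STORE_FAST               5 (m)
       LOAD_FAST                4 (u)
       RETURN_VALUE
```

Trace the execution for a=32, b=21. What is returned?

LOAD_FAST_LOAD_FAST a,a → push 32,32. Stack: [32, 32]
BINARY_OP + → 32 + 32 = 64. Stack: [64]
LOAD_FAST b → push 21. Stack: [64, 21]
BINARY_OP + → 64 + 21 = 85. Stack: [85]
STORE_FAST n → n=85. Stack: []
LOAD_FAST_LOAD_FAST n,a → push 85,32. Stack: [85, 32]
BINARY_OP + → 85 + 32 = 117. Stack: [117]
STORE_FAST n → n=117. Stack: []
LOAD_FAST_LOAD_FAST a,b → push 32,21. Stack: [32, 21]
COMPARE_OP bool(!=) → 32 vs 21 = True. Stack: [True]
POP_JUMP_IF_FALSE → pop True; no jump. Stack: []
LOAD_FAST n → push 117. Stack: [117]
LOAD_CONST → push 1. Stack: [117, 1]
BINARY_OP - → 117 - 1 = 116. Stack: [116]
STORE_FAST s → s=116. Stack: []
LOAD_FAST_LOAD_FAST a,n → push 32,117. Stack: [32, 117]
BINARY_OP // → 32 // 117 = 0. Stack: [0]
STORE_FAST u → u=0. Stack: []
LOAD_FAST_LOAD_FAST a,n → push 32,117. Stack: [32, 117]
BINARY_OP % → 32 % 117 = 32. Stack: [32]
LOAD_FAST_LOAD_FAST s,a → push 116,32. Stack: [32, 116, 32]
BINARY_OP * → 116 * 32 = 3712. Stack: [32, 3712]
BINARY_OP % → 32 % 3712 = 32. Stack: [32]
STORE_FAST m → m=32. Stack: []
LOAD_FAST u → push 0. Stack: [0]
RETURN_VALUE → return 0.

0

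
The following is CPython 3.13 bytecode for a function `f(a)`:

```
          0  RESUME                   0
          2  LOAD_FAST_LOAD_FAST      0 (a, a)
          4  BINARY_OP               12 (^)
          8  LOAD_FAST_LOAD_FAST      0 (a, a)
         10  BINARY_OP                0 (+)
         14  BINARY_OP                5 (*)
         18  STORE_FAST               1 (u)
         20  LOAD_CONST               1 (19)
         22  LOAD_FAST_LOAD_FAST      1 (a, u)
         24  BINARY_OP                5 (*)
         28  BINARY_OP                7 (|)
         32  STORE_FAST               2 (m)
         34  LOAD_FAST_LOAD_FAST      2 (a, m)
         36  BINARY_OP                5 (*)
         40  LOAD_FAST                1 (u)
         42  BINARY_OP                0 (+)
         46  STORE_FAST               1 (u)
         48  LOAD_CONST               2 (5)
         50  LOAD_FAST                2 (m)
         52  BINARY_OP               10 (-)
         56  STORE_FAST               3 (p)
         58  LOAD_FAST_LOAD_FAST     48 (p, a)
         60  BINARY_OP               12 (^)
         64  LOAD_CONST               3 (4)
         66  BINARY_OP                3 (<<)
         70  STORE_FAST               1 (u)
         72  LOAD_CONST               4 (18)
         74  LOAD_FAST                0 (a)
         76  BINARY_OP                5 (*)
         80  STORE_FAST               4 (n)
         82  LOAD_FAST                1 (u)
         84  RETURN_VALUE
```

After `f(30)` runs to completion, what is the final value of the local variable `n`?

540

LOAD_FAST_LOAD_FAST a,a → push 30,30. Stack: [30, 30]
BINARY_OP ^ → 30 ^ 30 = 0. Stack: [0]
LOAD_FAST_LOAD_FAST a,a → push 30,30. Stack: [0, 30, 30]
BINARY_OP + → 30 + 30 = 60. Stack: [0, 60]
BINARY_OP * → 0 * 60 = 0. Stack: [0]
STORE_FAST u → u=0. Stack: []
LOAD_CONST → push 19. Stack: [19]
LOAD_FAST_LOAD_FAST a,u → push 30,0. Stack: [19, 30, 0]
BINARY_OP * → 30 * 0 = 0. Stack: [19, 0]
BINARY_OP | → 19 | 0 = 19. Stack: [19]
STORE_FAST m → m=19. Stack: []
LOAD_FAST_LOAD_FAST a,m → push 30,19. Stack: [30, 19]
BINARY_OP * → 30 * 19 = 570. Stack: [570]
LOAD_FAST u → push 0. Stack: [570, 0]
BINARY_OP + → 570 + 0 = 570. Stack: [570]
STORE_FAST u → u=570. Stack: []
LOAD_CONST → push 5. Stack: [5]
LOAD_FAST m → push 19. Stack: [5, 19]
BINARY_OP - → 5 - 19 = -14. Stack: [-14]
STORE_FAST p → p=-14. Stack: []
LOAD_FAST_LOAD_FAST p,a → push -14,30. Stack: [-14, 30]
BINARY_OP ^ → -14 ^ 30 = -20. Stack: [-20]
LOAD_CONST → push 4. Stack: [-20, 4]
BINARY_OP << → -20 << 4 = -320. Stack: [-320]
STORE_FAST u → u=-320. Stack: []
LOAD_CONST → push 18. Stack: [18]
LOAD_FAST a → push 30. Stack: [18, 30]
BINARY_OP * → 18 * 30 = 540. Stack: [540]
STORE_FAST n → n=540. Stack: []
LOAD_FAST u → push -320. Stack: [-320]
RETURN_VALUE → return -320.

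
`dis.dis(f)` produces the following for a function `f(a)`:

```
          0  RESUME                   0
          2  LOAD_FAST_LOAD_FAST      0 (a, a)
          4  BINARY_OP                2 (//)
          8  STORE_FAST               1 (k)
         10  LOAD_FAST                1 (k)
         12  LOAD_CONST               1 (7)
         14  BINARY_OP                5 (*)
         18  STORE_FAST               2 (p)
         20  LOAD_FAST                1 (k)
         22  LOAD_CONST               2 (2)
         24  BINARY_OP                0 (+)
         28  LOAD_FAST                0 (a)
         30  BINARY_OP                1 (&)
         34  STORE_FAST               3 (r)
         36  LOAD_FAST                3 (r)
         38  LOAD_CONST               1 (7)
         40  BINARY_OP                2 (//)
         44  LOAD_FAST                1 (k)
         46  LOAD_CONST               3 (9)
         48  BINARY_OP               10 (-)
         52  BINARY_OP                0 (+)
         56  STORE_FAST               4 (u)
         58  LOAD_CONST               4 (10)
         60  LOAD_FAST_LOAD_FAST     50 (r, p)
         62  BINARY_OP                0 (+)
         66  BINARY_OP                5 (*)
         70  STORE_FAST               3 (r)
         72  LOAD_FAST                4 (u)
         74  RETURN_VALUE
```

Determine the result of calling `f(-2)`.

-8

LOAD_FAST_LOAD_FAST a,a → push -2,-2. Stack: [-2, -2]
BINARY_OP // → -2 // -2 = 1. Stack: [1]
STORE_FAST k → k=1. Stack: []
LOAD_FAST k → push 1. Stack: [1]
LOAD_CONST → push 7. Stack: [1, 7]
BINARY_OP * → 1 * 7 = 7. Stack: [7]
STORE_FAST p → p=7. Stack: []
LOAD_FAST k → push 1. Stack: [1]
LOAD_CONST → push 2. Stack: [1, 2]
BINARY_OP + → 1 + 2 = 3. Stack: [3]
LOAD_FAST a → push -2. Stack: [3, -2]
BINARY_OP & → 3 & -2 = 2. Stack: [2]
STORE_FAST r → r=2. Stack: []
LOAD_FAST r → push 2. Stack: [2]
LOAD_CONST → push 7. Stack: [2, 7]
BINARY_OP // → 2 // 7 = 0. Stack: [0]
LOAD_FAST k → push 1. Stack: [0, 1]
LOAD_CONST → push 9. Stack: [0, 1, 9]
BINARY_OP - → 1 - 9 = -8. Stack: [0, -8]
BINARY_OP + → 0 + -8 = -8. Stack: [-8]
STORE_FAST u → u=-8. Stack: []
LOAD_CONST → push 10. Stack: [10]
LOAD_FAST_LOAD_FAST r,p → push 2,7. Stack: [10, 2, 7]
BINARY_OP + → 2 + 7 = 9. Stack: [10, 9]
BINARY_OP * → 10 * 9 = 90. Stack: [90]
STORE_FAST r → r=90. Stack: []
LOAD_FAST u → push -8. Stack: [-8]
RETURN_VALUE → return -8.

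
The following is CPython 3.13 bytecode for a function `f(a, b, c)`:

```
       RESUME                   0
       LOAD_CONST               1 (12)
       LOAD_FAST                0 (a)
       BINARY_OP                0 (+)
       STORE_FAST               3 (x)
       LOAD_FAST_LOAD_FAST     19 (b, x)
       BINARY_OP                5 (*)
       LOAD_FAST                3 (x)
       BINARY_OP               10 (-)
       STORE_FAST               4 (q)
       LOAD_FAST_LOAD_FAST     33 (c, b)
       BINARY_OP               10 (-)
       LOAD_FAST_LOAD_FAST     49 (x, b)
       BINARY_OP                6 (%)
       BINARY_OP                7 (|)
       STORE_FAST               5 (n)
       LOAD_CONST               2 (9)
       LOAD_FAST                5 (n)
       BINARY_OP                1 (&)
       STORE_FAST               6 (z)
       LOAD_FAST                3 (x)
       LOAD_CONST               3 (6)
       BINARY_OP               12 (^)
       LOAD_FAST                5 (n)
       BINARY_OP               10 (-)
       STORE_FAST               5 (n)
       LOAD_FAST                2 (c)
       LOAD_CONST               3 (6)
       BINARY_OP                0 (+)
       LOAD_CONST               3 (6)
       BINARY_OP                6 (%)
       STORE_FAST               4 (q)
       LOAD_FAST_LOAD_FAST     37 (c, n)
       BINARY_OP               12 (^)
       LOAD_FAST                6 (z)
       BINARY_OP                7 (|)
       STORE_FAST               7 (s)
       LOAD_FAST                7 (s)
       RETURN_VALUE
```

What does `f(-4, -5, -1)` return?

-17

LOAD_CONST → push 12. Stack: [12]
LOAD_FAST a → push -4. Stack: [12, -4]
BINARY_OP + → 12 + -4 = 8. Stack: [8]
STORE_FAST x → x=8. Stack: []
LOAD_FAST_LOAD_FAST b,x → push -5,8. Stack: [-5, 8]
BINARY_OP * → -5 * 8 = -40. Stack: [-40]
LOAD_FAST x → push 8. Stack: [-40, 8]
BINARY_OP - → -40 - 8 = -48. Stack: [-48]
STORE_FAST q → q=-48. Stack: []
LOAD_FAST_LOAD_FAST c,b → push -1,-5. Stack: [-1, -5]
BINARY_OP - → -1 - -5 = 4. Stack: [4]
LOAD_FAST_LOAD_FAST x,b → push 8,-5. Stack: [4, 8, -5]
BINARY_OP % → 8 % -5 = -2. Stack: [4, -2]
BINARY_OP | → 4 | -2 = -2. Stack: [-2]
STORE_FAST n → n=-2. Stack: []
LOAD_CONST → push 9. Stack: [9]
LOAD_FAST n → push -2. Stack: [9, -2]
BINARY_OP & → 9 & -2 = 8. Stack: [8]
STORE_FAST z → z=8. Stack: []
LOAD_FAST x → push 8. Stack: [8]
LOAD_CONST → push 6. Stack: [8, 6]
BINARY_OP ^ → 8 ^ 6 = 14. Stack: [14]
LOAD_FAST n → push -2. Stack: [14, -2]
BINARY_OP - → 14 - -2 = 16. Stack: [16]
STORE_FAST n → n=16. Stack: []
LOAD_FAST c → push -1. Stack: [-1]
LOAD_CONST → push 6. Stack: [-1, 6]
BINARY_OP + → -1 + 6 = 5. Stack: [5]
LOAD_CONST → push 6. Stack: [5, 6]
BINARY_OP % → 5 % 6 = 5. Stack: [5]
STORE_FAST q → q=5. Stack: []
LOAD_FAST_LOAD_FAST c,n → push -1,16. Stack: [-1, 16]
BINARY_OP ^ → -1 ^ 16 = -17. Stack: [-17]
LOAD_FAST z → push 8. Stack: [-17, 8]
BINARY_OP | → -17 | 8 = -17. Stack: [-17]
STORE_FAST s → s=-17. Stack: []
LOAD_FAST s → push -17. Stack: [-17]
RETURN_VALUE → return -17.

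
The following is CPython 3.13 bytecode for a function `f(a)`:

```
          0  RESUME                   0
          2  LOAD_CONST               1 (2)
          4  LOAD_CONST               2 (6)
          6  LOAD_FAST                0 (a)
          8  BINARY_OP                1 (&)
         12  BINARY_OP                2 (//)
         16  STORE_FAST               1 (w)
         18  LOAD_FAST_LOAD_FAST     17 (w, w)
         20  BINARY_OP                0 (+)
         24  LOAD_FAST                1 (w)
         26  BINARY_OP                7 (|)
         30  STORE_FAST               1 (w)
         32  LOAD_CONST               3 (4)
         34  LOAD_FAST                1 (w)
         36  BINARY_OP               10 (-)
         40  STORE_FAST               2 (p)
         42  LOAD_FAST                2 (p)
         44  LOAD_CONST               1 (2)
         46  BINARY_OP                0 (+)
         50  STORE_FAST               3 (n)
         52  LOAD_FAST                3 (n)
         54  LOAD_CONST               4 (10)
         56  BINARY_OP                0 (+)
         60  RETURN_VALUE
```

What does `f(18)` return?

13

LOAD_CONST → push 2. Stack: [2]
LOAD_CONST → push 6. Stack: [2, 6]
LOAD_FAST a → push 18. Stack: [2, 6, 18]
BINARY_OP & → 6 & 18 = 2. Stack: [2, 2]
BINARY_OP // → 2 // 2 = 1. Stack: [1]
STORE_FAST w → w=1. Stack: []
LOAD_FAST_LOAD_FAST w,w → push 1,1. Stack: [1, 1]
BINARY_OP + → 1 + 1 = 2. Stack: [2]
LOAD_FAST w → push 1. Stack: [2, 1]
BINARY_OP | → 2 | 1 = 3. Stack: [3]
STORE_FAST w → w=3. Stack: []
LOAD_CONST → push 4. Stack: [4]
LOAD_FAST w → push 3. Stack: [4, 3]
BINARY_OP - → 4 - 3 = 1. Stack: [1]
STORE_FAST p → p=1. Stack: []
LOAD_FAST p → push 1. Stack: [1]
LOAD_CONST → push 2. Stack: [1, 2]
BINARY_OP + → 1 + 2 = 3. Stack: [3]
STORE_FAST n → n=3. Stack: []
LOAD_FAST n → push 3. Stack: [3]
LOAD_CONST → push 10. Stack: [3, 10]
BINARY_OP + → 3 + 10 = 13. Stack: [13]
RETURN_VALUE → return 13.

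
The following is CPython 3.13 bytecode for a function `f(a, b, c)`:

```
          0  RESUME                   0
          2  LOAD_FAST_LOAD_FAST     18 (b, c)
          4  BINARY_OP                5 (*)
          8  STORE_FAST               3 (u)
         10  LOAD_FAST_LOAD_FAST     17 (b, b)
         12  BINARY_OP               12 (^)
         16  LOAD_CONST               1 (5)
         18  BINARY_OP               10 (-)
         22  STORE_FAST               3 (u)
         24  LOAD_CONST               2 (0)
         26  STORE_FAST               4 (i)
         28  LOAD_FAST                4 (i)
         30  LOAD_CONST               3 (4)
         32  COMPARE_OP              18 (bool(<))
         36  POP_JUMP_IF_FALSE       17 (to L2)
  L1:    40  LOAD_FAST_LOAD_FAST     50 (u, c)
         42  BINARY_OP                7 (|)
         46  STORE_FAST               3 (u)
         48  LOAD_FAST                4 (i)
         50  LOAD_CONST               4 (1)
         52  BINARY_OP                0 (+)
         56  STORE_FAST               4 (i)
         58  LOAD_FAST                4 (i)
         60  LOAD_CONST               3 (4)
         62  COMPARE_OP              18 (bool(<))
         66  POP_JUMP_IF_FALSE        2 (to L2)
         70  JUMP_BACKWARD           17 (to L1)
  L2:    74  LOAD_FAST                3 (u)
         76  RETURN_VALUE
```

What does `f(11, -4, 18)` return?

LOAD_FAST_LOAD_FAST b,c → push -4,18. Stack: [-4, 18]
BINARY_OP * → -4 * 18 = -72. Stack: [-72]
STORE_FAST u → u=-72. Stack: []
LOAD_FAST_LOAD_FAST b,b → push -4,-4. Stack: [-4, -4]
BINARY_OP ^ → -4 ^ -4 = 0. Stack: [0]
LOAD_CONST → push 5. Stack: [0, 5]
BINARY_OP - → 0 - 5 = -5. Stack: [-5]
STORE_FAST u → u=-5. Stack: []
LOAD_CONST → push 0. Stack: [0]
STORE_FAST i → i=0. Stack: []
LOAD_FAST i → push 0. Stack: [0]
LOAD_CONST → push 4. Stack: [0, 4]
COMPARE_OP bool(<) → 0 vs 4 = True. Stack: [True]
POP_JUMP_IF_FALSE → pop True; no jump. Stack: []
LOAD_FAST_LOAD_FAST u,c → push -5,18. Stack: [-5, 18]
BINARY_OP | → -5 | 18 = -5. Stack: [-5]
STORE_FAST u → u=-5. Stack: []
LOAD_FAST i → push 0. Stack: [0]
LOAD_CONST → push 1. Stack: [0, 1]
BINARY_OP + → 0 + 1 = 1. Stack: [1]
STORE_FAST i → i=1. Stack: []
LOAD_FAST i → push 1. Stack: [1]
LOAD_CONST → push 4. Stack: [1, 4]
COMPARE_OP bool(<) → 1 vs 4 = True. Stack: [True]
POP_JUMP_IF_FALSE → pop True; no jump. Stack: []
LOAD_FAST_LOAD_FAST u,c → push -5,18. Stack: [-5, 18]
BINARY_OP | → -5 | 18 = -5. Stack: [-5]
STORE_FAST u → u=-5. Stack: []
LOAD_FAST i → push 1. Stack: [1]
LOAD_CONST → push 1. Stack: [1, 1]
BINARY_OP + → 1 + 1 = 2. Stack: [2]
STORE_FAST i → i=2. Stack: []
LOAD_FAST i → push 2. Stack: [2]
LOAD_CONST → push 4. Stack: [2, 4]
COMPARE_OP bool(<) → 2 vs 4 = True. Stack: [True]
POP_JUMP_IF_FALSE → pop True; no jump. Stack: []
LOAD_FAST_LOAD_FAST u,c → push -5,18. Stack: [-5, 18]
BINARY_OP | → -5 | 18 = -5. Stack: [-5]
STORE_FAST u → u=-5. Stack: []
LOAD_FAST i → push 2. Stack: [2]
LOAD_CONST → push 1. Stack: [2, 1]
BINARY_OP + → 2 + 1 = 3. Stack: [3]
STORE_FAST i → i=3. Stack: []
LOAD_FAST i → push 3. Stack: [3]
LOAD_CONST → push 4. Stack: [3, 4]
COMPARE_OP bool(<) → 3 vs 4 = True. Stack: [True]
POP_JUMP_IF_FALSE → pop True; no jump. Stack: []
LOAD_FAST_LOAD_FAST u,c → push -5,18. Stack: [-5, 18]
BINARY_OP | → -5 | 18 = -5. Stack: [-5]
STORE_FAST u → u=-5. Stack: []
LOAD_FAST i → push 3. Stack: [3]
LOAD_CONST → push 1. Stack: [3, 1]
BINARY_OP + → 3 + 1 = 4. Stack: [4]
STORE_FAST i → i=4. Stack: []
LOAD_FAST i → push 4. Stack: [4]
LOAD_CONST → push 4. Stack: [4, 4]
COMPARE_OP bool(<) → 4 vs 4 = False. Stack: [False]
POP_JUMP_IF_FALSE → pop False; jump. Stack: []
LOAD_FAST u → push -5. Stack: [-5]
RETURN_VALUE → return -5.

-5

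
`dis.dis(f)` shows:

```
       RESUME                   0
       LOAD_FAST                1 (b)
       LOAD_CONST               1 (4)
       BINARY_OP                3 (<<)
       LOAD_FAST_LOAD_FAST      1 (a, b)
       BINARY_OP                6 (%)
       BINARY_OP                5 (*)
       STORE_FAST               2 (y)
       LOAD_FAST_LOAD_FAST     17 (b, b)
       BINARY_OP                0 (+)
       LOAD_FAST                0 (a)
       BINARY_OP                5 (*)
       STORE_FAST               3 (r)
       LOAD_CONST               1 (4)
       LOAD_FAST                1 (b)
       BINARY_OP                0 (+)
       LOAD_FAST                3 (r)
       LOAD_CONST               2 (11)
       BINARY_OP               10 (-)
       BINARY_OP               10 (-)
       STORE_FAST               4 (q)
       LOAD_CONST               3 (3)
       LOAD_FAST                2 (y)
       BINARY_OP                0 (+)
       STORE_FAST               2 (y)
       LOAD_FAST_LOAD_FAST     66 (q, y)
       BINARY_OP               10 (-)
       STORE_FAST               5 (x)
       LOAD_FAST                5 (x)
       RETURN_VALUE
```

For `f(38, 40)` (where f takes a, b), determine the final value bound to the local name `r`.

LOAD_FAST b → push 40. Stack: [40]
LOAD_CONST → push 4. Stack: [40, 4]
BINARY_OP << → 40 << 4 = 640. Stack: [640]
LOAD_FAST_LOAD_FAST a,b → push 38,40. Stack: [640, 38, 40]
BINARY_OP % → 38 % 40 = 38. Stack: [640, 38]
BINARY_OP * → 640 * 38 = 24320. Stack: [24320]
STORE_FAST y → y=24320. Stack: []
LOAD_FAST_LOAD_FAST b,b → push 40,40. Stack: [40, 40]
BINARY_OP + → 40 + 40 = 80. Stack: [80]
LOAD_FAST a → push 38. Stack: [80, 38]
BINARY_OP * → 80 * 38 = 3040. Stack: [3040]
STORE_FAST r → r=3040. Stack: []
LOAD_CONST → push 4. Stack: [4]
LOAD_FAST b → push 40. Stack: [4, 40]
BINARY_OP + → 4 + 40 = 44. Stack: [44]
LOAD_FAST r → push 3040. Stack: [44, 3040]
LOAD_CONST → push 11. Stack: [44, 3040, 11]
BINARY_OP - → 3040 - 11 = 3029. Stack: [44, 3029]
BINARY_OP - → 44 - 3029 = -2985. Stack: [-2985]
STORE_FAST q → q=-2985. Stack: []
LOAD_CONST → push 3. Stack: [3]
LOAD_FAST y → push 24320. Stack: [3, 24320]
BINARY_OP + → 3 + 24320 = 24323. Stack: [24323]
STORE_FAST y → y=24323. Stack: []
LOAD_FAST_LOAD_FAST q,y → push -2985,24323. Stack: [-2985, 24323]
BINARY_OP - → -2985 - 24323 = -27308. Stack: [-27308]
STORE_FAST x → x=-27308. Stack: []
LOAD_FAST x → push -27308. Stack: [-27308]
RETURN_VALUE → return -27308.

3040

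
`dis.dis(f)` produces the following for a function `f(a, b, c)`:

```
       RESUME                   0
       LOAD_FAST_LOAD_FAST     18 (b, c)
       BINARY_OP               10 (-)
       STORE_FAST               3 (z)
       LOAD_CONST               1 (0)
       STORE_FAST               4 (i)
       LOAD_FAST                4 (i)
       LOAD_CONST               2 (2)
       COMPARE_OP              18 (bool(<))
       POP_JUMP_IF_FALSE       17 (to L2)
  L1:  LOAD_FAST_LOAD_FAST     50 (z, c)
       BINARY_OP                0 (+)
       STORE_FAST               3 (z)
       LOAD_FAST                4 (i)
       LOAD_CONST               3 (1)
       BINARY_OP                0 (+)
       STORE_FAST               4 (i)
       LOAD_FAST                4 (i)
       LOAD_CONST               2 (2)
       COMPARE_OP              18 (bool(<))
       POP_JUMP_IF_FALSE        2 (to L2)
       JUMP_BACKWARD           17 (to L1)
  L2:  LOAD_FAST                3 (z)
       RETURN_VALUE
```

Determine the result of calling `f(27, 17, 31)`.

48

LOAD_FAST_LOAD_FAST b,c → push 17,31. Stack: [17, 31]
BINARY_OP - → 17 - 31 = -14. Stack: [-14]
STORE_FAST z → z=-14. Stack: []
LOAD_CONST → push 0. Stack: [0]
STORE_FAST i → i=0. Stack: []
LOAD_FAST i → push 0. Stack: [0]
LOAD_CONST → push 2. Stack: [0, 2]
COMPARE_OP bool(<) → 0 vs 2 = True. Stack: [True]
POP_JUMP_IF_FALSE → pop True; no jump. Stack: []
LOAD_FAST_LOAD_FAST z,c → push -14,31. Stack: [-14, 31]
BINARY_OP + → -14 + 31 = 17. Stack: [17]
STORE_FAST z → z=17. Stack: []
LOAD_FAST i → push 0. Stack: [0]
LOAD_CONST → push 1. Stack: [0, 1]
BINARY_OP + → 0 + 1 = 1. Stack: [1]
STORE_FAST i → i=1. Stack: []
LOAD_FAST i → push 1. Stack: [1]
LOAD_CONST → push 2. Stack: [1, 2]
COMPARE_OP bool(<) → 1 vs 2 = True. Stack: [True]
POP_JUMP_IF_FALSE → pop True; no jump. Stack: []
LOAD_FAST_LOAD_FAST z,c → push 17,31. Stack: [17, 31]
BINARY_OP + → 17 + 31 = 48. Stack: [48]
STORE_FAST z → z=48. Stack: []
LOAD_FAST i → push 1. Stack: [1]
LOAD_CONST → push 1. Stack: [1, 1]
BINARY_OP + → 1 + 1 = 2. Stack: [2]
STORE_FAST i → i=2. Stack: []
LOAD_FAST i → push 2. Stack: [2]
LOAD_CONST → push 2. Stack: [2, 2]
COMPARE_OP bool(<) → 2 vs 2 = False. Stack: [False]
POP_JUMP_IF_FALSE → pop False; jump. Stack: []
LOAD_FAST z → push 48. Stack: [48]
RETURN_VALUE → return 48.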